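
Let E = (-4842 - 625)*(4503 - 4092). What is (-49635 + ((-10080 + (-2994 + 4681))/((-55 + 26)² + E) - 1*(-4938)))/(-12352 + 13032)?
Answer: -100393744519/1527345280 ≈ -65.731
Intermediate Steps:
E = -2246937 (E = -5467*411 = -2246937)
(-49635 + ((-10080 + (-2994 + 4681))/((-55 + 26)² + E) - 1*(-4938)))/(-12352 + 13032) = (-49635 + ((-10080 + (-2994 + 4681))/((-55 + 26)² - 2246937) - 1*(-4938)))/(-12352 + 13032) = (-49635 + ((-10080 + 1687)/((-29)² - 2246937) + 4938))/680 = (-49635 + (-8393/(841 - 2246937) + 4938))*(1/680) = (-49635 + (-8393/(-2246096) + 4938))*(1/680) = (-49635 + (-8393*(-1/2246096) + 4938))*(1/680) = (-49635 + (8393/2246096 + 4938))*(1/680) = (-49635 + 11091230441/2246096)*(1/680) = -100393744519/2246096*1/680 = -100393744519/1527345280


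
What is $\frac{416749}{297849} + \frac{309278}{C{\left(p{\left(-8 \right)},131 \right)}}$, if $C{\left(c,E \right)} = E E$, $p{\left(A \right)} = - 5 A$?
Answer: $\frac{99269972611}{5111386689} \approx 19.421$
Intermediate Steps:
$C{\left(c,E \right)} = E^{2}$
$\frac{416749}{297849} + \frac{309278}{C{\left(p{\left(-8 \right)},131 \right)}} = \frac{416749}{297849} + \frac{309278}{131^{2}} = 416749 \cdot \frac{1}{297849} + \frac{309278}{17161} = \frac{416749}{297849} + 309278 \cdot \frac{1}{17161} = \frac{416749}{297849} + \frac{309278}{17161} = \frac{99269972611}{5111386689}$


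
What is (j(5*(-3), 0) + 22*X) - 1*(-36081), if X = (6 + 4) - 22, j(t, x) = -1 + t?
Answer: 35801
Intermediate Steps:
X = -12 (X = 10 - 22 = -12)
(j(5*(-3), 0) + 22*X) - 1*(-36081) = ((-1 + 5*(-3)) + 22*(-12)) - 1*(-36081) = ((-1 - 15) - 264) + 36081 = (-16 - 264) + 36081 = -280 + 36081 = 35801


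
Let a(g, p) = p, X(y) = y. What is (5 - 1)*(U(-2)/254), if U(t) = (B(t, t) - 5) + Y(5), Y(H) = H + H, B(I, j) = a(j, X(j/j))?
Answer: 12/127 ≈ 0.094488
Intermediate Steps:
B(I, j) = 1 (B(I, j) = j/j = 1)
Y(H) = 2*H
U(t) = 6 (U(t) = (1 - 5) + 2*5 = -4 + 10 = 6)
(5 - 1)*(U(-2)/254) = (5 - 1)*(6/254) = 4*(6*(1/254)) = 4*(3/127) = 12/127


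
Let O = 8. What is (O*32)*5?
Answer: 1280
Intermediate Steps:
(O*32)*5 = (8*32)*5 = 256*5 = 1280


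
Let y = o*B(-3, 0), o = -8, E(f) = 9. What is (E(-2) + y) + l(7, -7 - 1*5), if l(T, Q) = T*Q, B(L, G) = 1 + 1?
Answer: -91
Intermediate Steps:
B(L, G) = 2
l(T, Q) = Q*T
y = -16 (y = -8*2 = -16)
(E(-2) + y) + l(7, -7 - 1*5) = (9 - 16) + (-7 - 1*5)*7 = -7 + (-7 - 5)*7 = -7 - 12*7 = -7 - 84 = -91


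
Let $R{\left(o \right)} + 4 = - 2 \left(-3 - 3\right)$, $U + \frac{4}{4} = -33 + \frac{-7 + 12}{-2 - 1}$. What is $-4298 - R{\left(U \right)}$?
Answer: $-4306$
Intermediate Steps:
$U = - \frac{107}{3}$ ($U = -1 - \left(33 - \frac{-7 + 12}{-2 - 1}\right) = -1 - \left(33 - \frac{5}{-3}\right) = -1 + \left(-33 + 5 \left(- \frac{1}{3}\right)\right) = -1 - \frac{104}{3} = - \frac{107}{3} \approx -35.667$)
$R{\left(o \right)} = 8$ ($R{\left(o \right)} = -4 - 2 \left(-3 - 3\right) = -4 - -12 = -4 + 12 = 8$)
$-4298 - R{\left(U \right)} = -4298 - 8 = -4306$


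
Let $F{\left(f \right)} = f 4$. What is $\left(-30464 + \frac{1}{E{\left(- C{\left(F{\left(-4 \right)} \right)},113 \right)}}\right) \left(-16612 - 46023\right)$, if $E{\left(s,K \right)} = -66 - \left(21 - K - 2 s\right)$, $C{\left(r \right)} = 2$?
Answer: $\frac{41978415445}{22} \approx 1.9081 \cdot 10^{9}$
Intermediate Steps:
$F{\left(f \right)} = 4 f$
$E{\left(s,K \right)} = -87 + K + 2 s$ ($E{\left(s,K \right)} = -66 - \left(21 - K - 2 s\right) = -66 + \left(-21 + K + 2 s\right) = -87 + K + 2 s$)
$\left(-30464 + \frac{1}{E{\left(- C{\left(F{\left(-4 \right)} \right)},113 \right)}}\right) \left(-16612 - 46023\right) = \left(-30464 + \frac{1}{-87 + 113 + 2 \left(\left(-1\right) 2\right)}\right) \left(-16612 - 46023\right) = \left(-30464 + \frac{1}{-87 + 113 + 2 \left(-2\right)}\right) \left(-62635\right) = \left(-30464 + \frac{1}{-87 + 113 - 4}\right) \left(-62635\right) = \left(-30464 + \frac{1}{22}\right) \left(-62635\right) = \left(- \frac{670207}{22}\right) \left(-62635\right) = \frac{41978415445}{22}$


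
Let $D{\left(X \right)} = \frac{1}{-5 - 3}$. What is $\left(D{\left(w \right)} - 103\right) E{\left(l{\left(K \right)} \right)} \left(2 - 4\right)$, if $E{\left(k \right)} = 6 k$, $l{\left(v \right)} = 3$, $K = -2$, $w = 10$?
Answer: $\frac{7425}{2} \approx 3712.5$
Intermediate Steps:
$D{\left(X \right)} = - \frac{1}{8}$ ($D{\left(X \right)} = \frac{1}{-8} = - \frac{1}{8}$)
$\left(D{\left(w \right)} - 103\right) E{\left(l{\left(K \right)} \right)} \left(2 - 4\right) = \left(- \frac{1}{8} - 103\right) 6 \cdot 3 \left(2 - 4\right) = - \frac{825 \cdot 18 \left(-2\right)}{8} = \left(- \frac{825}{8}\right) \left(-36\right) = \frac{7425}{2}$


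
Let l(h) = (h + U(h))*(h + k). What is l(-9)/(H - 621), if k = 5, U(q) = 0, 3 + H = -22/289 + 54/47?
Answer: -122247/2115305 ≈ -0.057792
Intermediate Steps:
H = -26177/13583 (H = -3 + (-22/289 + 54/47) = -3 + 14572/13583 = -26177/13583 ≈ -1.9272)
l(h) = h*(5 + h) (l(h) = (h + 0)*(h + 5) = h*(5 + h))
l(-9)/(H - 621) = (-9*(5 - 9))/(-26177/13583 - 621) = (-9*(-4))/(-8461220/13583) = -13583/8461220*36 = -122247/2115305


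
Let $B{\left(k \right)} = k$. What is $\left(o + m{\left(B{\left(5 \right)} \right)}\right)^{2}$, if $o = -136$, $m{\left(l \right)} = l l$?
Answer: $12321$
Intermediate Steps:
$m{\left(l \right)} = l^{2}$
$\left(o + m{\left(B{\left(5 \right)} \right)}\right)^{2} = \left(-136 + 5^{2}\right)^{2} = \left(-136 + 25\right)^{2} = \left(-111\right)^{2} = 12321$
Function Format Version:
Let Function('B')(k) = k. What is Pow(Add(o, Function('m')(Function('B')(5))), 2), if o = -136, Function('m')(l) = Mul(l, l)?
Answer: 12321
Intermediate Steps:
Function('m')(l) = Pow(l, 2)
Pow(Add(o, Function('m')(Function('B')(5))), 2) = Pow(Add(-136, Pow(5, 2)), 2) = Pow(Add(-136, 25), 2) = Pow(-111, 2) = 12321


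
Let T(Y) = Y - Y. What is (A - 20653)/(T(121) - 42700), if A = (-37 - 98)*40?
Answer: 26053/42700 ≈ 0.61014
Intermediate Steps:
T(Y) = 0
A = -5400 (A = -135*40 = -5400)
(A - 20653)/(T(121) - 42700) = (-5400 - 20653)/(0 - 42700) = -26053/(-42700) = -26053*(-1/42700) = 26053/42700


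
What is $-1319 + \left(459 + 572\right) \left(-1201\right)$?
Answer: $-1239550$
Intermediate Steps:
$-1319 + \left(459 + 572\right) \left(-1201\right) = -1319 + 1031 \left(-1201\right) = -1319 - 1238231 = -1239550$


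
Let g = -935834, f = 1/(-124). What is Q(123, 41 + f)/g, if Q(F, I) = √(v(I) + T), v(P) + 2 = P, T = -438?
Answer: -I*√1533787/58021708 ≈ -2.1345e-5*I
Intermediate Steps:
v(P) = -2 + P
f = -1/124 ≈ -0.0080645
Q(F, I) = √(-440 + I) (Q(F, I) = √((-2 + I) - 438) = √(-440 + I))
Q(123, 41 + f)/g = √(-440 + (41 - 1/124))/(-935834) = √(-440 + 5083/124)*(-1/935834) = √(-49477/124)*(-1/935834) = (I*√1533787/62)*(-1/935834) = -I*√1533787/58021708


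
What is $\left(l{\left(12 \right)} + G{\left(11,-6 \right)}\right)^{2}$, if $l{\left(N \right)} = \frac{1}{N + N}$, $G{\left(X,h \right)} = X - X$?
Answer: $\frac{1}{576} \approx 0.0017361$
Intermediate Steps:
$G{\left(X,h \right)} = 0$
$l{\left(N \right)} = \frac{1}{2 N}$
$\left(l{\left(12 \right)} + G{\left(11,-6 \right)}\right)^{2} = \left(\frac{1}{2 \cdot 12} + 0\right)^{2} = \left(\frac{1}{2} \cdot \frac{1}{12} + 0\right)^{2} = \left(\frac{1}{24} + 0\right)^{2} = \left(\frac{1}{24}\right)^{2} = \frac{1}{576}$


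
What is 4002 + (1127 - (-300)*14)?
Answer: 9329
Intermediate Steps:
4002 + (1127 - (-300)*14) = 4002 + (1127 - 1*(-4200)) = 4002 + (1127 + 4200) = 4002 + 5327 = 9329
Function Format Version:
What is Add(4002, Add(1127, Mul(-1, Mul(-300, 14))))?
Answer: 9329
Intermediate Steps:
Add(4002, Add(1127, Mul(-1, Mul(-300, 14)))) = Add(4002, Add(1127, Mul(-1, -4200))) = Add(4002, Add(1127, 4200)) = Add(4002, 5327) = 9329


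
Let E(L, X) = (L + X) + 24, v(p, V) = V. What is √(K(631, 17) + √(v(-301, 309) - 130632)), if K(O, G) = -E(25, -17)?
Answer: √(-32 + I*√130323) ≈ 12.853 + 14.043*I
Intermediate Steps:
E(L, X) = 24 + L + X
K(O, G) = -32 (K(O, G) = -(24 + 25 - 17) = -1*32 = -32)
√(K(631, 17) + √(v(-301, 309) - 130632)) = √(-32 + √(309 - 130632)) = √(-32 + √(-130323)) = √(-32 + I*√130323)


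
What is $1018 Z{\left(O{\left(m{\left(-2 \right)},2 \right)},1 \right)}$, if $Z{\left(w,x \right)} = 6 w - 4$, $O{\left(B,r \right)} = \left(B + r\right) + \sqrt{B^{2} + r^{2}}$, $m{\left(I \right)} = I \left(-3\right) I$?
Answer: $-65152 + 12216 \sqrt{37} \approx 9155.0$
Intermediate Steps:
$m{\left(I \right)} = - 3 I^{2}$ ($m{\left(I \right)} = - 3 I I = - 3 I^{2}$)
$O{\left(B,r \right)} = B + r + \sqrt{B^{2} + r^{2}}$
$Z{\left(w,x \right)} = -4 + 6 w$
$1018 Z{\left(O{\left(m{\left(-2 \right)},2 \right)},1 \right)} = 1018 \left(-4 + 6 \left(- 3 \left(-2\right)^{2} + 2 + \sqrt{\left(- 3 \left(-2\right)^{2}\right)^{2} + 2^{2}}\right)\right) = 1018 \left(-4 + 6 \left(\left(-3\right) 4 + 2 + \sqrt{\left(\left(-3\right) 4\right)^{2} + 4}\right)\right) = 1018 \left(-4 + 6 \left(-12 + 2 + \sqrt{\left(-12\right)^{2} + 4}\right)\right) = 1018 \left(-4 + 6 \left(-12 + 2 + \sqrt{144 + 4}\right)\right) = 1018 \left(-4 + 6 \left(-12 + 2 + \sqrt{148}\right)\right) = 1018 \left(-4 + 6 \left(-12 + 2 + 2 \sqrt{37}\right)\right) = 1018 \left(-4 + 6 \left(-10 + 2 \sqrt{37}\right)\right) = 1018 \left(-4 - \left(60 - 12 \sqrt{37}\right)\right) = 1018 \left(-64 + 12 \sqrt{37}\right) = -65152 + 12216 \sqrt{37}$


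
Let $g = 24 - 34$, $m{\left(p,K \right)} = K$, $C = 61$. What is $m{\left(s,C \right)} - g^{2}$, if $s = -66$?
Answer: $-39$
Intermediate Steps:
$g = -10$
$m{\left(s,C \right)} - g^{2} = 61 - \left(-10\right)^{2} = 61 - 100 = -39$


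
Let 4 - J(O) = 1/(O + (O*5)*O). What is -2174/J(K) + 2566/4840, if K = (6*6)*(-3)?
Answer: -305959246259/563489740 ≈ -542.97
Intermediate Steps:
K = -108 (K = 36*(-3) = -108)
J(O) = 4 - 1/(O + 5*O²) (J(O) = 4 - 1/(O + (O*5)*O) = 4 - 1/(O + (5*O)*O) = 4 - 1/(O + 5*O²))
-2174/J(K) + 2566/4840 = -2174*(-108*(1 + 5*(-108))/(-1 + 4*(-108) + 20*(-108)²)) + 2566/4840 = -2174*(-108*(1 - 540)/(-1 - 432 + 20*11664)) + 2566*(1/4840) = -2174*58212/(-1 - 432 + 233280) + 1283/2420 = -2174/((-1/108*(-1/539)*232847)) + 1283/2420 = -2174/232847/58212 + 1283/2420 = -2174*58212/232847 + 1283/2420 = -126552888/232847 + 1283/2420 = -305959246259/563489740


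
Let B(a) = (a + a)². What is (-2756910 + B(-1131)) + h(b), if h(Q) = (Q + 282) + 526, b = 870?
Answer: 2361412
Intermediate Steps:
B(a) = 4*a² (B(a) = (2*a)² = 4*a²)
h(Q) = 808 + Q (h(Q) = (282 + Q) + 526 = 808 + Q)
(-2756910 + B(-1131)) + h(b) = (-2756910 + 4*(-1131)²) + (808 + 870) = (-2756910 + 4*1279161) + 1678 = (-2756910 + 5116644) + 1678 = 2359734 + 1678 = 2361412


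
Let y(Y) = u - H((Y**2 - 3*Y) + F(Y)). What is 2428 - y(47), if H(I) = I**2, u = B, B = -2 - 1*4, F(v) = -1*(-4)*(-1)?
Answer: 4262530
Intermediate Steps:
F(v) = -4 (F(v) = 4*(-1) = -4)
B = -6 (B = -2 - 4 = -6)
u = -6
y(Y) = -6 - (-4 + Y**2 - 3*Y)**2 (y(Y) = -6 - ((Y**2 - 3*Y) - 4)**2 = -6 - (-4 + Y**2 - 3*Y)**2)
2428 - y(47) = 2428 - (-6 - (4 - 1*47**2 + 3*47)**2) = 2428 - (-6 - (4 - 1*2209 + 141)**2) = 2428 - (-6 - (4 - 2209 + 141)**2) = 2428 - (-6 - 1*(-2064)**2) = 2428 - (-6 - 1*4260096) = 2428 - (-6 - 4260096) = 2428 - 1*(-4260102) = 2428 + 4260102 = 4262530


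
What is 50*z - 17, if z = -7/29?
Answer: -843/29 ≈ -29.069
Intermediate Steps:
z = -7/29 (z = -7*1/29 = -7/29 ≈ -0.24138)
50*z - 17 = 50*(-7/29) - 17 = -350/29 - 17 = -843/29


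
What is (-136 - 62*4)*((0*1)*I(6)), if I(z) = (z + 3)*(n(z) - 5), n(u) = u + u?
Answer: 0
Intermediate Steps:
n(u) = 2*u
I(z) = (-5 + 2*z)*(3 + z) (I(z) = (z + 3)*(2*z - 5) = (3 + z)*(-5 + 2*z) = (-5 + 2*z)*(3 + z))
(-136 - 62*4)*((0*1)*I(6)) = (-136 - 62*4)*((0*1)*(-15 + 6 + 2*6**2)) = (-136 - 248)*(0*(-15 + 6 + 2*36)) = -0*(-15 + 6 + 72) = -0*63 = -384*0 = 0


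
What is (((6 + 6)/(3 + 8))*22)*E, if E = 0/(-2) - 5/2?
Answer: -60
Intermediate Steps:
E = -5/2 (E = 0*(-1/2) - 5*1/2 = 0 - 5/2 = -5/2 ≈ -2.5000)
(((6 + 6)/(3 + 8))*22)*E = (((6 + 6)/(3 + 8))*22)*(-5/2) = ((12/11)*22)*(-5/2) = 24*(-5/2) = -60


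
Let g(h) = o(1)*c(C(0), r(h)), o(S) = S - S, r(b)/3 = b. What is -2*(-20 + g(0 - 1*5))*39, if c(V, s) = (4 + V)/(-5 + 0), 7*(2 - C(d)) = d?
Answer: 1560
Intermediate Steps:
C(d) = 2 - d/7
r(b) = 3*b
o(S) = 0
c(V, s) = -⅘ - V/5 (c(V, s) = (4 + V)/(-5) = (4 + V)*(-⅕) = -⅘ - V/5)
g(h) = 0 (g(h) = 0*(-⅘ - (2 - ⅐*0)/5) = 0*(-⅘ - (2 + 0)/5) = 0*(-⅘ - ⅕*2) = 0*(-⅘ - ⅖) = 0*(-6/5) = 0)
-2*(-20 + g(0 - 1*5))*39 = -2*(-20 + 0)*39 = -2*(-20)*39 = 40*39 = 1560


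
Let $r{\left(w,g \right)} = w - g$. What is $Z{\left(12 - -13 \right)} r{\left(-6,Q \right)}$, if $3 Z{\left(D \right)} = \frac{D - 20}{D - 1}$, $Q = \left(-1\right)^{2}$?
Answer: $- \frac{35}{72} \approx -0.48611$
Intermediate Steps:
$Q = 1$
$Z{\left(D \right)} = \frac{-20 + D}{3 \left(-1 + D\right)}$ ($Z{\left(D \right)} = \frac{\left(D - 20\right) \frac{1}{D - 1}}{3} = \frac{\left(-20 + D\right) \frac{1}{-1 + D}}{3} = \frac{\frac{1}{-1 + D} \left(-20 + D\right)}{3} = \frac{-20 + D}{3 \left(-1 + D\right)}$)
$Z{\left(12 - -13 \right)} r{\left(-6,Q \right)} = \frac{-20 + \left(12 - -13\right)}{3 \left(-1 + \left(12 - -13\right)\right)} \left(-6 - 1\right) = \frac{-20 + \left(12 + 13\right)}{3 \left(-1 + \left(12 + 13\right)\right)} \left(-6 - 1\right) = \frac{-20 + 25}{3 \left(-1 + 25\right)} \left(-7\right) = \frac{1}{3} \cdot \frac{1}{24} \cdot 5 \left(-7\right) = \frac{5}{72} \left(-7\right) = - \frac{35}{72}$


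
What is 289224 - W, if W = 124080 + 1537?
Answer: 163607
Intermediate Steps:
W = 125617
289224 - W = 289224 - 1*125617 = 289224 - 125617 = 163607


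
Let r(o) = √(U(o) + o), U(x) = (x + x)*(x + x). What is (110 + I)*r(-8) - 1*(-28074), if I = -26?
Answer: 28074 + 168*√62 ≈ 29397.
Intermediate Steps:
U(x) = 4*x² (U(x) = (2*x)*(2*x) = 4*x²)
r(o) = √(o + 4*o²) (r(o) = √(4*o² + o) = √(o + 4*o²))
(110 + I)*r(-8) - 1*(-28074) = (110 - 26)*√(-8*(1 + 4*(-8))) - 1*(-28074) = 84*√(-8*(1 - 32)) + 28074 = 84*√(-8*(-31)) + 28074 = 84*√248 + 28074 = 84*(2*√62) + 28074 = 168*√62 + 28074 = 28074 + 168*√62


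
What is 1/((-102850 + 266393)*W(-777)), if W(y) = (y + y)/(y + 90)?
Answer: 229/84715274 ≈ 2.7032e-6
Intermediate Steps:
W(y) = 2*y/(90 + y) (W(y) = (2*y)/(90 + y) = 2*y/(90 + y))
1/((-102850 + 266393)*W(-777)) = 1/((-102850 + 266393)*((2*(-777)/(90 - 777)))) = 1/(163543*((2*(-777)/(-687)))) = 1/(163543*((2*(-777)*(-1/687)))) = 1/(163543*(518/229)) = (1/163543)*(229/518) = 229/84715274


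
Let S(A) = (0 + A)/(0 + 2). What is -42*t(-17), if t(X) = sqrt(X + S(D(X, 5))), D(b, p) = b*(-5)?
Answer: -21*sqrt(102) ≈ -212.09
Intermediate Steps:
D(b, p) = -5*b
S(A) = A/2
t(X) = sqrt(6)*sqrt(-X)/2 (t(X) = sqrt(X + (-5*X)/2) = sqrt(X - 5*X/2) = sqrt(-3*X/2) = sqrt(6)*sqrt(-X)/2)
-42*t(-17) = -21*sqrt(6)*sqrt(-1*(-17)) = -21*sqrt(6)*sqrt(17) = -21*sqrt(102)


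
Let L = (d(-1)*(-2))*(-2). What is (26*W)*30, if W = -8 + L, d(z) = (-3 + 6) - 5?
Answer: -12480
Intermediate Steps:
d(z) = -2 (d(z) = 3 - 5 = -2)
L = -8 (L = -2*(-2)*(-2) = 4*(-2) = -8)
W = -16 (W = -8 - 8 = -16)
(26*W)*30 = (26*(-16))*30 = -416*30 = -12480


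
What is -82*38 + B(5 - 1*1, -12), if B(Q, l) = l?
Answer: -3128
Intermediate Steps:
-82*38 + B(5 - 1*1, -12) = -82*38 - 12 = -3116 - 12 = -3128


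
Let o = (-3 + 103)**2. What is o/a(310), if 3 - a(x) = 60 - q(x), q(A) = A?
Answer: 10000/253 ≈ 39.526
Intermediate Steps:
o = 10000 (o = 100**2 = 10000)
a(x) = -57 + x (a(x) = 3 - (60 - x) = 3 + (-60 + x) = -57 + x)
o/a(310) = 10000/(-57 + 310) = 10000/253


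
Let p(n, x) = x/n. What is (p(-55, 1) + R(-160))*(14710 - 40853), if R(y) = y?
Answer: 230084543/55 ≈ 4.1834e+6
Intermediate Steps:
(p(-55, 1) + R(-160))*(14710 - 40853) = (1/(-55) - 160)*(14710 - 40853) = (1*(-1/55) - 160)*(-26143) = (-1/55 - 160)*(-26143) = -8801/55*(-26143) = 230084543/55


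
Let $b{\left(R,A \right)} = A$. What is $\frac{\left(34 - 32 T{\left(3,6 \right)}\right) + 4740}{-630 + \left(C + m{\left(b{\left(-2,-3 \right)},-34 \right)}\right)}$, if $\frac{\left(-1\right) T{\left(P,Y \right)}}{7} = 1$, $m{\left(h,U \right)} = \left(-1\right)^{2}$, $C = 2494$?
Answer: $\frac{4998}{1865} \approx 2.6799$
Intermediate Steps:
$m{\left(h,U \right)} = 1$
$T{\left(P,Y \right)} = -7$ ($T{\left(P,Y \right)} = \left(-7\right) 1 = -7$)
$\frac{\left(34 - 32 T{\left(3,6 \right)}\right) + 4740}{-630 + \left(C + m{\left(b{\left(-2,-3 \right)},-34 \right)}\right)} = \frac{\left(34 - -224\right) + 4740}{-630 + \left(2494 + 1\right)} = \frac{\left(34 + 224\right) + 4740}{-630 + 2495} = \frac{258 + 4740}{1865} = 4998 \cdot \frac{1}{1865} = \frac{4998}{1865}$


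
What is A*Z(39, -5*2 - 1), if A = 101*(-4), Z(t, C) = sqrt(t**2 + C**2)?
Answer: -404*sqrt(1642) ≈ -16371.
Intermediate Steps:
Z(t, C) = sqrt(C**2 + t**2)
A = -404
A*Z(39, -5*2 - 1) = -404*sqrt((-5*2 - 1)**2 + 39**2) = -404*sqrt((-10 - 1)**2 + 1521) = -404*sqrt((-11)**2 + 1521) = -404*sqrt(121 + 1521) = -404*sqrt(1642)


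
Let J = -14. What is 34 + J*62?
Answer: -834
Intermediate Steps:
34 + J*62 = 34 - 14*62 = 34 - 868 = -834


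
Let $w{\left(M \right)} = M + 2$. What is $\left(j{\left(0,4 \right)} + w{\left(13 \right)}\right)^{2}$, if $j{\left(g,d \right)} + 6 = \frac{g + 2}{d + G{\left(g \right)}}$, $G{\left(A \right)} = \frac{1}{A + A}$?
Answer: $\text{NaN} \approx \text{NaN}$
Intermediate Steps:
$w{\left(M \right)} = 2 + M$
$G{\left(A \right)} = \frac{1}{2 A}$
$j{\left(g,d \right)} = -6 + \frac{2 + g}{d + \frac{1}{2 g}}$ ($j{\left(g,d \right)} = -6 + \frac{g + 2}{d + \frac{1}{2 g}} = -6 + \frac{2 + g}{d + \frac{1}{2 g}}$)
$\left(j{\left(0,4 \right)} + w{\left(13 \right)}\right)^{2} = \left(\frac{2 \left(-3 - 0 \left(-2 - 0 + 6 \cdot 4\right)\right)}{1 + 2 \cdot 4 \cdot 0} + \left(2 + 13\right)\right)^{2} = \left(\frac{2 \left(-3 - 0 \left(-2 + 0 + 24\right)\right)}{1 + 0} + 15\right)^{2} = \left(\frac{2 \left(-3 - 0 \cdot 22\right)}{1} + 15\right)^{2} = \left(2 \cdot 1 \left(-3 + 0\right) + 15\right)^{2} = \left(2 \cdot 1 \left(-3\right) + 15\right)^{2} = \left(-6 + 15\right)^{2} = 9^{2} = 81$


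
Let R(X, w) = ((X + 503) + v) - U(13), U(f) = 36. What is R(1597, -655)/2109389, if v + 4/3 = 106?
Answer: 6506/6328167 ≈ 0.0010281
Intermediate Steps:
v = 314/3 (v = -4/3 + 106 = 314/3 ≈ 104.67)
R(X, w) = 1715/3 + X (R(X, w) = ((X + 503) + 314/3) - 1*36 = ((503 + X) + 314/3) - 36 = (1823/3 + X) - 36 = 1715/3 + X)
R(1597, -655)/2109389 = (1715/3 + 1597)/2109389 = (6506/3)*(1/2109389) = 6506/6328167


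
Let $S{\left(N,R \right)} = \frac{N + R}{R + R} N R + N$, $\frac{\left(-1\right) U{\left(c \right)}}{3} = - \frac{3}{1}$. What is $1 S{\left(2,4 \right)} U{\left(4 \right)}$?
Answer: $72$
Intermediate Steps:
$U{\left(c \right)} = 9$ ($U{\left(c \right)} = - 3 \left(- \frac{3}{1}\right) = - 3 \left(\left(-3\right) 1\right) = \left(-3\right) \left(-3\right) = 9$)
$S{\left(N,R \right)} = N + \frac{N \left(N + R\right)}{2}$ ($S{\left(N,R \right)} = \frac{N + R}{2 R} N R + N = \frac{N \left(N + R\right)}{2 R} R + N = \frac{N \left(N + R\right)}{2} + N = N + \frac{N \left(N + R\right)}{2}$)
$1 S{\left(2,4 \right)} U{\left(4 \right)} = 1 \cdot \frac{1}{2} \cdot 2 \left(2 + 2 + 4\right) 9 = 1 \cdot \frac{1}{2} \cdot 2 \cdot 8 \cdot 9 = 1 \cdot 8 \cdot 9 = 8 \cdot 9 = 72$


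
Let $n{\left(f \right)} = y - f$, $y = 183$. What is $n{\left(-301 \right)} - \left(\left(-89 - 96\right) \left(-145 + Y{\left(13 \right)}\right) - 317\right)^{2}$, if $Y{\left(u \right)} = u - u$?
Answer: $-702673580$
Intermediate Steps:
$Y{\left(u \right)} = 0$
$n{\left(f \right)} = 183 - f$
$n{\left(-301 \right)} - \left(\left(-89 - 96\right) \left(-145 + Y{\left(13 \right)}\right) - 317\right)^{2} = \left(183 - -301\right) - \left(\left(-89 - 96\right) \left(-145 + 0\right) - 317\right)^{2} = \left(183 + 301\right) - \left(\left(-185\right) \left(-145\right) - 317\right)^{2} = 484 - \left(26825 - 317\right)^{2} = 484 - 26508^{2} = 484 - 702674064 = -702673580$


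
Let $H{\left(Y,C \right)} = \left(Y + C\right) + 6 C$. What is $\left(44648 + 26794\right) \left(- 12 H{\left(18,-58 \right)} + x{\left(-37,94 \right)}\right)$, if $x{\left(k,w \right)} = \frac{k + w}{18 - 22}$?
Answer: $\frac{663231807}{2} \approx 3.3162 \cdot 10^{8}$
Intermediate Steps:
$x{\left(k,w \right)} = - \frac{k}{4} - \frac{w}{4}$ ($x{\left(k,w \right)} = \frac{k + w}{-4} = \left(k + w\right) \left(- \frac{1}{4}\right) = - \frac{k}{4} - \frac{w}{4}$)
$H{\left(Y,C \right)} = Y + 7 C$ ($H{\left(Y,C \right)} = \left(C + Y\right) + 6 C = Y + 7 C$)
$\left(44648 + 26794\right) \left(- 12 H{\left(18,-58 \right)} + x{\left(-37,94 \right)}\right) = \left(44648 + 26794\right) \left(- 12 \left(18 + 7 \left(-58\right)\right) - \frac{57}{4}\right) = 71442 \left(- 12 \left(18 - 406\right) + \left(\frac{37}{4} - \frac{47}{2}\right)\right) = 71442 \left(\left(-12\right) \left(-388\right) - \frac{57}{4}\right) = 71442 \left(4656 - \frac{57}{4}\right) = 71442 \cdot \frac{18567}{4} = \frac{663231807}{2}$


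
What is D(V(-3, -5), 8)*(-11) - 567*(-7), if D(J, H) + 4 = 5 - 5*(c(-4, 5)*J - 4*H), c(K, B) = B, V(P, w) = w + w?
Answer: -552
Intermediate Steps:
V(P, w) = 2*w
D(J, H) = 1 - 25*J + 20*H (D(J, H) = -4 + (5 - 5*(5*J - 4*H)) = -4 + (5 - 5*(-4*H + 5*J)) = -4 + (5 + (-25*J + 20*H)) = -4 + (5 - 25*J + 20*H) = 1 - 25*J + 20*H)
D(V(-3, -5), 8)*(-11) - 567*(-7) = (1 - 50*(-5) + 20*8)*(-11) - 567*(-7) = (1 - 25*(-10) + 160)*(-11) + 3969 = (1 + 250 + 160)*(-11) + 3969 = 411*(-11) + 3969 = -4521 + 3969 = -552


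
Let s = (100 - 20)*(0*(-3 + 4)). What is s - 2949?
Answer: -2949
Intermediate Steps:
s = 0 (s = 80*(0*1) = 80*0 = 0)
s - 2949 = 0 - 2949 = -2949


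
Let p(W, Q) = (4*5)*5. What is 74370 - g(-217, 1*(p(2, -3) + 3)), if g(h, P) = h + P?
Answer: 74484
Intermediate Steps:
p(W, Q) = 100 (p(W, Q) = 20*5 = 100)
g(h, P) = P + h
74370 - g(-217, 1*(p(2, -3) + 3)) = 74370 - (1*(100 + 3) - 217) = 74370 - (1*103 - 217) = 74370 - (103 - 217) = 74370 - 1*(-114) = 74370 + 114 = 74484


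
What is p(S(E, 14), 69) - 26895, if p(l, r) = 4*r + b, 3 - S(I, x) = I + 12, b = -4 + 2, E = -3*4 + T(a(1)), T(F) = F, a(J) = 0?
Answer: -26621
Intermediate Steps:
E = -12 (E = -3*4 + 0 = -12 + 0 = -12)
b = -2
S(I, x) = -9 - I (S(I, x) = 3 - (I + 12) = 3 - (12 + I) = 3 + (-12 - I) = -9 - I)
p(l, r) = -2 + 4*r (p(l, r) = 4*r - 2 = -2 + 4*r)
p(S(E, 14), 69) - 26895 = (-2 + 4*69) - 26895 = (-2 + 276) - 26895 = 274 - 26895 = -26621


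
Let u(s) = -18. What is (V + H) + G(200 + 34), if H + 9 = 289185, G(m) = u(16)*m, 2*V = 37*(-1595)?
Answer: 510913/2 ≈ 2.5546e+5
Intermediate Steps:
V = -59015/2 (V = (37*(-1595))/2 = (½)*(-59015) = -59015/2 ≈ -29508.)
G(m) = -18*m
H = 289176 (H = -9 + 289185 = 289176)
(V + H) + G(200 + 34) = (-59015/2 + 289176) - 18*(200 + 34) = 519337/2 - 18*234 = 519337/2 - 4212 = 510913/2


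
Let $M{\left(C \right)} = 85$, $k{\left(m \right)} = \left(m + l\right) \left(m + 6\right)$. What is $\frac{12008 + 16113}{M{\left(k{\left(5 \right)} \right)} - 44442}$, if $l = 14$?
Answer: $- \frac{28121}{44357} \approx -0.63397$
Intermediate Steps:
$k{\left(m \right)} = \left(6 + m\right) \left(14 + m\right)$ ($k{\left(m \right)} = \left(m + 14\right) \left(m + 6\right) = \left(14 + m\right) \left(6 + m\right) = \left(6 + m\right) \left(14 + m\right)$)
$\frac{12008 + 16113}{M{\left(k{\left(5 \right)} \right)} - 44442} = \frac{12008 + 16113}{85 - 44442} = \frac{28121}{-44357} = 28121 \left(- \frac{1}{44357}\right) = - \frac{28121}{44357}$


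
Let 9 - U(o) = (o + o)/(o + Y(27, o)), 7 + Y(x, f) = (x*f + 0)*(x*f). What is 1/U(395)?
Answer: 113742613/1023682727 ≈ 0.11111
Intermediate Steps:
Y(x, f) = -7 + f²*x² (Y(x, f) = -7 + (x*f + 0)*(x*f) = -7 + (f*x + 0)*(f*x) = -7 + (f*x)*(f*x) = -7 + f²*x²)
U(o) = 9 - 2*o/(-7 + o + 729*o²) (U(o) = 9 - (o + o)/(o + (-7 + o²*27²)) = 9 - 2*o/(o + (-7 + o²*729)) = 9 - 2*o/(o + (-7 + 729*o²)) = 9 - 2*o/(-7 + o + 729*o²))
1/U(395) = 1/((-63 + 7*395 + 6561*395²)/(-7 + 395 + 729*395²)) = 1/((-63 + 2765 + 6561*156025)/(-7 + 395 + 729*156025)) = 1/((-63 + 2765 + 1023680025)/(-7 + 395 + 113742225)) = 1/(1023682727/113742613) = 113742613/1023682727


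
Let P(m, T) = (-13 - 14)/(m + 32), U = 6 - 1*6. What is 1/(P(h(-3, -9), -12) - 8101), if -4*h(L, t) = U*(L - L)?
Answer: -32/259259 ≈ -0.00012343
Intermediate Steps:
U = 0 (U = 6 - 6 = 0)
h(L, t) = 0 (h(L, t) = -0*(L - L) = -0*0 = -¼*0 = 0)
P(m, T) = -27/(32 + m)
1/(P(h(-3, -9), -12) - 8101) = 1/(-27/(32 + 0) - 8101) = 1/(-27/32 - 8101) = 1/(-259259/32) = -32/259259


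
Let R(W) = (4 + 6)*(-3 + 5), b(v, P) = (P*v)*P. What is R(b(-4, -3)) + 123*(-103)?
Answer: -12649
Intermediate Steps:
b(v, P) = v*P²
R(W) = 20 (R(W) = 10*2 = 20)
R(b(-4, -3)) + 123*(-103) = 20 + 123*(-103) = 20 - 12669 = -12649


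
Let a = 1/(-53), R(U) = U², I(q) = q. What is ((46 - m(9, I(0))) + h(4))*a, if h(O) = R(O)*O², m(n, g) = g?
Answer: -302/53 ≈ -5.6981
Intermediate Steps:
a = -1/53 ≈ -0.018868
h(O) = O⁴ (h(O) = O²*O² = O⁴)
((46 - m(9, I(0))) + h(4))*a = ((46 - 1*0) + 4⁴)*(-1/53) = ((46 + 0) + 256)*(-1/53) = (46 + 256)*(-1/53) = 302*(-1/53) = -302/53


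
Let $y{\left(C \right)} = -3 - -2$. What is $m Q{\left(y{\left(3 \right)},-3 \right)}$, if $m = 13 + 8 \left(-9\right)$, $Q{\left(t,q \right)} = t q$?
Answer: $-177$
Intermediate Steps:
$y{\left(C \right)} = -1$ ($y{\left(C \right)} = -3 + 2 = -1$)
$Q{\left(t,q \right)} = q t$
$m = -59$ ($m = 13 - 72 = -59$)
$m Q{\left(y{\left(3 \right)},-3 \right)} = - 59 \left(\left(-3\right) \left(-1\right)\right) = \left(-59\right) 3 = -177$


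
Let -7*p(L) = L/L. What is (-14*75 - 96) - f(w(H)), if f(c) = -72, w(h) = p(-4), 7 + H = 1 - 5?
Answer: -1074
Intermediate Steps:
p(L) = -⅐ (p(L) = -L/(7*L) = -⅐*1 = -⅐)
H = -11 (H = -7 + (1 - 5) = -7 - 4 = -11)
w(h) = -⅐
(-14*75 - 96) - f(w(H)) = (-14*75 - 96) - 1*(-72) = (-1050 - 96) + 72 = -1146 + 72 = -1074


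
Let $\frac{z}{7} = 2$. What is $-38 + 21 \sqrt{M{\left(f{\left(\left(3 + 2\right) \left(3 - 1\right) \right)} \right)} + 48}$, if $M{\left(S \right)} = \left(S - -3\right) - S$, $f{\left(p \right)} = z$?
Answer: $-38 + 21 \sqrt{51} \approx 111.97$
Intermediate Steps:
$z = 14$ ($z = 7 \cdot 2 = 14$)
$f{\left(p \right)} = 14$
$M{\left(S \right)} = 3$ ($M{\left(S \right)} = \left(S + 3\right) - S = \left(3 + S\right) - S = 3$)
$-38 + 21 \sqrt{M{\left(f{\left(\left(3 + 2\right) \left(3 - 1\right) \right)} \right)} + 48} = -38 + 21 \sqrt{3 + 48} = -38 + 21 \sqrt{51}$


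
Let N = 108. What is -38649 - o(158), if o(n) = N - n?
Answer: -38599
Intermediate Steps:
o(n) = 108 - n
-38649 - o(158) = -38649 - (108 - 1*158) = -38649 - (108 - 158) = -38649 - 1*(-50) = -38649 + 50 = -38599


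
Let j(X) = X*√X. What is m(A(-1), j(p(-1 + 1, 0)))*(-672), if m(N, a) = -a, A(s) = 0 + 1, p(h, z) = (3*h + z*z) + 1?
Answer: 672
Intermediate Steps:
p(h, z) = 1 + z² + 3*h (p(h, z) = (3*h + z²) + 1 = (z² + 3*h) + 1 = 1 + z² + 3*h)
j(X) = X^(3/2)
A(s) = 1
m(A(-1), j(p(-1 + 1, 0)))*(-672) = -(1 + 0² + 3*(-1 + 1))^(3/2)*(-672) = -(1 + 0 + 3*0)^(3/2)*(-672) = -(1 + 0 + 0)^(3/2)*(-672) = -1^(3/2)*(-672) = -1*1*(-672) = -1*(-672) = 672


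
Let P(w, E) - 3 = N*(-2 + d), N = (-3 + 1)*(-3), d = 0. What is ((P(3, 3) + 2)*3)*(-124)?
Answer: 2604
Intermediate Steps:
N = 6 (N = -2*(-3) = 6)
P(w, E) = -9 (P(w, E) = 3 + 6*(-2 + 0) = 3 + 6*(-2) = 3 - 12 = -9)
((P(3, 3) + 2)*3)*(-124) = ((-9 + 2)*3)*(-124) = -7*3*(-124) = -21*(-124) = 2604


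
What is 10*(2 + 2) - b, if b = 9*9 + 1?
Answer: -42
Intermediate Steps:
b = 82 (b = 81 + 1 = 82)
10*(2 + 2) - b = 10*(2 + 2) - 1*82 = 10*4 - 82 = 40 - 82 = -42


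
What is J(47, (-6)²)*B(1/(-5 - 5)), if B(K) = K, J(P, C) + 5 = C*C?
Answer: -1291/10 ≈ -129.10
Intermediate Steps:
J(P, C) = -5 + C² (J(P, C) = -5 + C*C = -5 + C²)
J(47, (-6)²)*B(1/(-5 - 5)) = (-5 + ((-6)²)²)/(-5 - 5) = (-5 + 36²)/(-10) = (-5 + 1296)*(-⅒) = 1291*(-⅒) = -1291/10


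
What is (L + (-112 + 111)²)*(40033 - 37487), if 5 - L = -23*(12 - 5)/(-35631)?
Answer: 543889250/35631 ≈ 15265.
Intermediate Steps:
L = 177994/35631 (L = 5 - (-23*(12 - 5))/(-35631) = 5 - (-23*7)*(-1)/35631 = 5 - (-161)*(-1)/35631 = 5 - 1*161/35631 = 5 - 161/35631 = 177994/35631 ≈ 4.9955)
(L + (-112 + 111)²)*(40033 - 37487) = (177994/35631 + (-112 + 111)²)*(40033 - 37487) = (177994/35631 + (-1)²)*2546 = (177994/35631 + 1)*2546 = (213625/35631)*2546 = 543889250/35631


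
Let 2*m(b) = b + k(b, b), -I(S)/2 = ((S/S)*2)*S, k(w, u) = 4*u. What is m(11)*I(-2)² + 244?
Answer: 2004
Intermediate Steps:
I(S) = -4*S (I(S) = -2*(S/S)*2*S = -2*1*2*S = -4*S)
m(b) = 5*b/2 (m(b) = (b + 4*b)/2 = (5*b)/2 = 5*b/2)
m(11)*I(-2)² + 244 = ((5/2)*11)*(-4*(-2))² + 244 = (55/2)*8² + 244 = (55/2)*64 + 244 = 1760 + 244 = 2004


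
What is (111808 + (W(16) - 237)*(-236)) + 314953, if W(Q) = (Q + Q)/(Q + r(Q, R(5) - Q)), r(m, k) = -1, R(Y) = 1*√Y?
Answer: 7232843/15 ≈ 4.8219e+5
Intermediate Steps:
R(Y) = √Y
W(Q) = 2*Q/(-1 + Q) (W(Q) = (Q + Q)/(Q - 1) = (2*Q)/(-1 + Q) = 2*Q/(-1 + Q))
(111808 + (W(16) - 237)*(-236)) + 314953 = (111808 + (2*16/(-1 + 16) - 237)*(-236)) + 314953 = (111808 + (2*16/15 - 237)*(-236)) + 314953 = (111808 + (2*16*(1/15) - 237)*(-236)) + 314953 = (111808 + (32/15 - 237)*(-236)) + 314953 = (111808 - 3523/15*(-236)) + 314953 = (111808 + 831428/15) + 314953 = 2508548/15 + 314953 = 7232843/15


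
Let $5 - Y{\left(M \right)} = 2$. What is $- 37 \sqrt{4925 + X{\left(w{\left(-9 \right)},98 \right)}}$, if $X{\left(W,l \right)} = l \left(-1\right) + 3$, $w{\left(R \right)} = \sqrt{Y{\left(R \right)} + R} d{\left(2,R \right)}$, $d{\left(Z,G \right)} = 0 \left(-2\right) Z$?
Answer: $- 37 \sqrt{4830} \approx -2571.4$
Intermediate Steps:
$Y{\left(M \right)} = 3$ ($Y{\left(M \right)} = 5 - 2 = 3$)
$d{\left(Z,G \right)} = 0$ ($d{\left(Z,G \right)} = 0 Z = 0$)
$w{\left(R \right)} = 0$ ($w{\left(R \right)} = \sqrt{3 + R} 0 = 0$)
$X{\left(W,l \right)} = 3 - l$ ($X{\left(W,l \right)} = - l + 3 = 3 - l$)
$- 37 \sqrt{4925 + X{\left(w{\left(-9 \right)},98 \right)}} = - 37 \sqrt{4925 + \left(3 - 98\right)} = - 37 \sqrt{4925 - 95} = - 37 \sqrt{4830}$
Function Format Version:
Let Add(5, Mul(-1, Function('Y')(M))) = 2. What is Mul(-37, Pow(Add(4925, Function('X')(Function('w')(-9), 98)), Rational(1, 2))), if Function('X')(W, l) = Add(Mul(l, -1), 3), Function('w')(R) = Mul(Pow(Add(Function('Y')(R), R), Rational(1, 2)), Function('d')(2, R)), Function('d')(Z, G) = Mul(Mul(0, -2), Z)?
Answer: Mul(-37, Pow(4830, Rational(1, 2))) ≈ -2571.4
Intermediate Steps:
Function('Y')(M) = 3 (Function('Y')(M) = Add(5, Mul(-1, 2)) = Add(5, -2) = 3)
Function('d')(Z, G) = 0 (Function('d')(Z, G) = Mul(0, Z) = 0)
Function('w')(R) = 0 (Function('w')(R) = Mul(Pow(Add(3, R), Rational(1, 2)), 0) = 0)
Function('X')(W, l) = Add(3, Mul(-1, l)) (Function('X')(W, l) = Add(Mul(-1, l), 3) = Add(3, Mul(-1, l)))
Mul(-37, Pow(Add(4925, Function('X')(Function('w')(-9), 98)), Rational(1, 2))) = Mul(-37, Pow(Add(4925, Add(3, Mul(-1, 98))), Rational(1, 2))) = Mul(-37, Pow(Add(4925, Add(3, -98)), Rational(1, 2))) = Mul(-37, Pow(Add(4925, -95), Rational(1, 2))) = Mul(-37, Pow(4830, Rational(1, 2)))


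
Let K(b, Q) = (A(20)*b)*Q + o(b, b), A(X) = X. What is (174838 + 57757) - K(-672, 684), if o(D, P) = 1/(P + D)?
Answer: 12667945921/1344 ≈ 9.4256e+6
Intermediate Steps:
o(D, P) = 1/(D + P)
K(b, Q) = 1/(2*b) + 20*Q*b (K(b, Q) = (20*b)*Q + 1/(b + b) = 20*Q*b + 1/(2*b) = 1/(2*b) + 20*Q*b)
(174838 + 57757) - K(-672, 684) = (174838 + 57757) - ((½)/(-672) + 20*684*(-672)) = 232595 - ((½)*(-1/672) - 9192960) = 232595 - (-1/1344 - 9192960) = 232595 - 1*(-12355338241/1344) = 232595 + 12355338241/1344 = 12667945921/1344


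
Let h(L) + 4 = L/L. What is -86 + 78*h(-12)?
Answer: -320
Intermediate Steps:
h(L) = -3 (h(L) = -4 + L/L = -4 + 1 = -3)
-86 + 78*h(-12) = -86 + 78*(-3) = -86 - 234 = -320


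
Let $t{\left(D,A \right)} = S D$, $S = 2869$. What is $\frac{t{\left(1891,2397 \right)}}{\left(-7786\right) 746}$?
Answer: $- \frac{5425279}{5808356} \approx -0.93405$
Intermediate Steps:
$t{\left(D,A \right)} = 2869 D$
$\frac{t{\left(1891,2397 \right)}}{\left(-7786\right) 746} = \frac{2869 \cdot 1891}{\left(-7786\right) 746} = \frac{5425279}{-5808356} = 5425279 \left(- \frac{1}{5808356}\right) = - \frac{5425279}{5808356}$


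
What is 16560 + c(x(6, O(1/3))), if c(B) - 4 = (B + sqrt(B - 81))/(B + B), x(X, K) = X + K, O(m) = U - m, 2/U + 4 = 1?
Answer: 33129/2 + I*sqrt(19)/5 ≈ 16565.0 + 0.87178*I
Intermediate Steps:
U = -2/3 (U = 2/(-4 + 1) = 2/(-3) = 2*(-1/3) = -2/3 ≈ -0.66667)
O(m) = -2/3 - m
x(X, K) = K + X
c(B) = 4 + (B + sqrt(-81 + B))/(2*B) (c(B) = 4 + (B + sqrt(B - 81))/(B + B) = 4 + (B + sqrt(-81 + B))/((2*B)) = 4 + (1/(2*B))*(B + sqrt(-81 + B)) = 4 + (B + sqrt(-81 + B))/(2*B))
16560 + c(x(6, O(1/3))) = 16560 + (sqrt(-81 + ((-2/3 - 1/3) + 6)) + 9*((-2/3 - 1/3) + 6))/(2*((-2/3 - 1/3) + 6)) = 16560 + (sqrt(-81 + (-1 + 6)) + 9*(-1 + 6))/(2*(-1 + 6)) = 16560 + (1/2)*(sqrt(-81 + 5) + 9*5)/5 = 16560 + (1/2)*(1/5)*(sqrt(-76) + 45) = 16560 + (1/2)*(1/5)*(2*I*sqrt(19) + 45) = 16560 + (1/2)*(1/5)*(45 + 2*I*sqrt(19)) = 16560 + (9/2 + I*sqrt(19)/5) = 33129/2 + I*sqrt(19)/5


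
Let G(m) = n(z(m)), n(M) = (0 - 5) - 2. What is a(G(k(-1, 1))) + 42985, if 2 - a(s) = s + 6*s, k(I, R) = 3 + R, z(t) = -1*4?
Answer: 43036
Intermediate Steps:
z(t) = -4
n(M) = -7 (n(M) = -5 - 2 = -7)
G(m) = -7
a(s) = 2 - 7*s (a(s) = 2 - (s + 6*s) = 2 - 7*s)
a(G(k(-1, 1))) + 42985 = (2 - 7*(-7)) + 42985 = (2 + 49) + 42985 = 51 + 42985 = 43036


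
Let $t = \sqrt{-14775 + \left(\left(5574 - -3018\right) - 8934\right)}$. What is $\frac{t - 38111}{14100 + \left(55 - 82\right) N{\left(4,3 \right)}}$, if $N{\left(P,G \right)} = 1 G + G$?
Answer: $- \frac{1657}{606} + \frac{i \sqrt{15117}}{13938} \approx -2.7343 + 0.0088213 i$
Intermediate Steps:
$N{\left(P,G \right)} = 2 G$ ($N{\left(P,G \right)} = G + G = 2 G$)
$t = i \sqrt{15117}$ ($t = \sqrt{-14775 + \left(\left(5574 + 3018\right) - 8934\right)} = \sqrt{-14775 + \left(8592 - 8934\right)} = \sqrt{-14775 - 342} = \sqrt{-15117} = i \sqrt{15117} \approx 122.95 i$)
$\frac{t - 38111}{14100 + \left(55 - 82\right) N{\left(4,3 \right)}} = \frac{i \sqrt{15117} - 38111}{14100 + \left(55 - 82\right) 2 \cdot 3} = \frac{-38111 + i \sqrt{15117}}{14100 - 162} = \frac{-38111 + i \sqrt{15117}}{13938} = \left(-38111 + i \sqrt{15117}\right) \frac{1}{13938} = - \frac{1657}{606} + \frac{i \sqrt{15117}}{13938}$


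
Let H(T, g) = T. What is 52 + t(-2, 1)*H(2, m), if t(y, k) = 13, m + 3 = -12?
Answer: 78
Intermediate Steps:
m = -15 (m = -3 - 12 = -15)
52 + t(-2, 1)*H(2, m) = 52 + 13*2 = 52 + 26 = 78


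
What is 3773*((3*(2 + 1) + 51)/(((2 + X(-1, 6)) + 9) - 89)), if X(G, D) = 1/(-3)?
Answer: -135828/47 ≈ -2890.0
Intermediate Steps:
X(G, D) = -⅓
3773*((3*(2 + 1) + 51)/(((2 + X(-1, 6)) + 9) - 89)) = 3773*((3*(2 + 1) + 51)/(((2 - ⅓) + 9) - 89)) = 3773*((3*3 + 51)/((5/3 + 9) - 89)) = 3773*((9 + 51)/(32/3 - 89)) = 3773*(60/(-235/3)) = 3773*(60*(-3/235)) = 3773*(-36/47) = -135828/47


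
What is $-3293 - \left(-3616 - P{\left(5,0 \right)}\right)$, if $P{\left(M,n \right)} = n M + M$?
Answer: $328$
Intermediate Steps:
$P{\left(M,n \right)} = M + M n$ ($P{\left(M,n \right)} = M n + M = M + M n$)
$-3293 - \left(-3616 - P{\left(5,0 \right)}\right) = -3293 + \left(\left(\left(-20 - 4\right) + 5 \left(1 + 0\right)\right) - -3640\right) = -3293 + \left(\left(-24 + 5 \cdot 1\right) + 3640\right) = -3293 + \left(\left(-24 + 5\right) + 3640\right) = -3293 + \left(-19 + 3640\right) = -3293 + 3621 = 328$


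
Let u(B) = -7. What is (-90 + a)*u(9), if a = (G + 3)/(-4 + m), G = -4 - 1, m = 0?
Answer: 1253/2 ≈ 626.50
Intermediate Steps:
G = -5
a = ½ (a = (-5 + 3)/(-4 + 0) = -2/(-4) = -¼*(-2) = ½ ≈ 0.50000)
(-90 + a)*u(9) = (-90 + ½)*(-7) = -179/2*(-7) = 1253/2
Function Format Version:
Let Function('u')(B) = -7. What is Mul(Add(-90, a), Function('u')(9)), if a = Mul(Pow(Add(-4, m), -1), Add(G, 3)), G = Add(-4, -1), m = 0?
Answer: Rational(1253, 2) ≈ 626.50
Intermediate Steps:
G = -5
a = Rational(1, 2) (a = Mul(Pow(Add(-4, 0), -1), Add(-5, 3)) = Mul(Pow(-4, -1), -2) = Mul(Rational(-1, 4), -2) = Rational(1, 2) ≈ 0.50000)
Mul(Add(-90, a), Function('u')(9)) = Mul(Add(-90, Rational(1, 2)), -7) = Mul(Rational(-179, 2), -7) = Rational(1253, 2)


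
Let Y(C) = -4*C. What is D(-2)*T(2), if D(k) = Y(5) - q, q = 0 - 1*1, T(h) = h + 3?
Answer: -95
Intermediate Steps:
T(h) = 3 + h
q = -1 (q = 0 - 1 = -1)
D(k) = -19 (D(k) = -4*5 - 1*(-1) = -20 + 1 = -19)
D(-2)*T(2) = -19*(3 + 2) = -19*5 = -95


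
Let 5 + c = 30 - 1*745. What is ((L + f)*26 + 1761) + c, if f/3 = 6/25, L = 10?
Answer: 32993/25 ≈ 1319.7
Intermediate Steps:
c = -720 (c = -5 + (30 - 1*745) = -5 + (30 - 745) = -5 - 715 = -720)
f = 18/25 (f = 3*(6/25) = 18/25 ≈ 0.72000)
((L + f)*26 + 1761) + c = ((10 + 18/25)*26 + 1761) - 720 = ((268/25)*26 + 1761) - 720 = (6968/25 + 1761) - 720 = 50993/25 - 720 = 32993/25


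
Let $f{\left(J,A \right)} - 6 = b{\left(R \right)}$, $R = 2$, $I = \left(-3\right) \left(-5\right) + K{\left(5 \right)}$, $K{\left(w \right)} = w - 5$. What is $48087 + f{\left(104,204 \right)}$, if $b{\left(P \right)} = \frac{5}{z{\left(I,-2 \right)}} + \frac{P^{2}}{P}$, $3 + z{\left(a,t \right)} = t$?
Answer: $48094$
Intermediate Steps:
$K{\left(w \right)} = -5 + w$ ($K{\left(w \right)} = w - 5 = -5 + w$)
$I = 15$ ($I = \left(-3\right) \left(-5\right) + \left(-5 + 5\right) = 15 + 0 = 15$)
$z{\left(a,t \right)} = -3 + t$
$b{\left(P \right)} = -1 + P$ ($b{\left(P \right)} = \frac{5}{-3 - 2} + \frac{P^{2}}{P} = \frac{5}{-5} + P = 5 \left(- \frac{1}{5}\right) + P = -1 + P$)
$f{\left(J,A \right)} = 7$ ($f{\left(J,A \right)} = 6 + \left(-1 + 2\right) = 6 + 1 = 7$)
$48087 + f{\left(104,204 \right)} = 48087 + 7 = 48094$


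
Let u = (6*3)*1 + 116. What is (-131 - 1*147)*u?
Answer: -37252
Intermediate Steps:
u = 134 (u = 18*1 + 116 = 18 + 116 = 134)
(-131 - 1*147)*u = (-131 - 1*147)*134 = (-131 - 147)*134 = -278*134 = -37252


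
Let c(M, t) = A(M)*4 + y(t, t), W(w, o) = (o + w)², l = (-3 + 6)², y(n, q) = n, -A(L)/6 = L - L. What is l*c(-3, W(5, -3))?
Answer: 36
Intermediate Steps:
A(L) = 0 (A(L) = -6*(L - L) = -6*0 = 0)
l = 9 (l = 3² = 9)
c(M, t) = t (c(M, t) = 0*4 + t = 0 + t = t)
l*c(-3, W(5, -3)) = 9*(-3 + 5)² = 9*2² = 9*4 = 36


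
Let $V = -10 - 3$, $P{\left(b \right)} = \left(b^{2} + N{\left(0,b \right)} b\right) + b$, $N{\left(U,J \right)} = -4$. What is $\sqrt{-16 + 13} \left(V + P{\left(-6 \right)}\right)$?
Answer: $41 i \sqrt{3} \approx 71.014 i$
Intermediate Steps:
$P{\left(b \right)} = b^{2} - 3 b$ ($P{\left(b \right)} = \left(b^{2} - 4 b\right) + b = b^{2} - 3 b$)
$V = -13$
$\sqrt{-16 + 13} \left(V + P{\left(-6 \right)}\right) = \sqrt{-16 + 13} \left(-13 - 6 \left(-3 - 6\right)\right) = \sqrt{-3} \left(-13 - -54\right) = i \sqrt{3} \left(-13 + 54\right) = i \sqrt{3} \cdot 41 = 41 i \sqrt{3}$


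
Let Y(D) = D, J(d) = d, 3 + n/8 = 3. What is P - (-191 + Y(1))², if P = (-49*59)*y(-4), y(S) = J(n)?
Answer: -36100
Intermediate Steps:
n = 0 (n = -24 + 8*3 = -24 + 24 = 0)
y(S) = 0
P = 0 (P = -49*59*0 = -2891*0 = 0)
P - (-191 + Y(1))² = 0 - (-191 + 1)² = 0 - 1*(-190)² = 0 - 1*36100 = 0 - 36100 = -36100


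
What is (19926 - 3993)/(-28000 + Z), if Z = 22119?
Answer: -15933/5881 ≈ -2.7092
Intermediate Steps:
(19926 - 3993)/(-28000 + Z) = (19926 - 3993)/(-28000 + 22119) = 15933/(-5881) = 15933*(-1/5881) = -15933/5881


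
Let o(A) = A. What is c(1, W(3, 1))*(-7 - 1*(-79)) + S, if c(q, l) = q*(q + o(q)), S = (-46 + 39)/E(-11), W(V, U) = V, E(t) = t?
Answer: 1591/11 ≈ 144.64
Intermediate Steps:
S = 7/11 (S = (-46 + 39)/(-11) = -7*(-1/11) = 7/11 ≈ 0.63636)
c(q, l) = 2*q**2 (c(q, l) = q*(q + q) = q*(2*q) = 2*q**2)
c(1, W(3, 1))*(-7 - 1*(-79)) + S = (2*1**2)*(-7 - 1*(-79)) + 7/11 = (2*1)*(-7 + 79) + 7/11 = 2*72 + 7/11 = 144 + 7/11 = 1591/11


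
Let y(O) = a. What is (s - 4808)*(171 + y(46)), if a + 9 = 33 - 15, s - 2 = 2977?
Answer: -329220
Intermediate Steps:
s = 2979 (s = 2 + 2977 = 2979)
a = 9 (a = -9 + (33 - 15) = -9 + 18 = 9)
y(O) = 9
(s - 4808)*(171 + y(46)) = (2979 - 4808)*(171 + 9) = -1829*180 = -329220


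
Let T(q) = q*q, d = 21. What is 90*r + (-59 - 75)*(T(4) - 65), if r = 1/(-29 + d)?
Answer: 26219/4 ≈ 6554.8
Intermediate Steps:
T(q) = q²
r = -⅛ (r = 1/(-29 + 21) = 1/(-8) = -⅛ ≈ -0.12500)
90*r + (-59 - 75)*(T(4) - 65) = 90*(-⅛) + (-59 - 75)*(4² - 65) = -45/4 - 134*(16 - 65) = -45/4 - 134*(-49) = -45/4 + 6566 = 26219/4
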